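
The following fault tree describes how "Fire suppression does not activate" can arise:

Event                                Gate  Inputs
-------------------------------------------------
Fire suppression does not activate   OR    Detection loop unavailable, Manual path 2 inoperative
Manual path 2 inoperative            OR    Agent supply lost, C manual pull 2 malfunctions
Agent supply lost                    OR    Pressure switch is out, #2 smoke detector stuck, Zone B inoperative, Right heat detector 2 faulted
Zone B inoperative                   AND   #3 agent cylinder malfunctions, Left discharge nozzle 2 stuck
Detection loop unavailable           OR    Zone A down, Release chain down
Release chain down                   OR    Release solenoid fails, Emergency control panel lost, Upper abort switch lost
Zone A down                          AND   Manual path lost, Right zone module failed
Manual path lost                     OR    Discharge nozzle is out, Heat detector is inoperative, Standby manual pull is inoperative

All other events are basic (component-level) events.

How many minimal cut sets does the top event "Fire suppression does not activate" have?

Manual path lost [OR]: union of children's cut sets → 3 cut set(s).
Zone A down [AND]: one cut set from each child combined → 3 × 1 = 3 cut set(s).
Release chain down [OR]: union of children's cut sets → 3 cut set(s).
Detection loop unavailable [OR]: union of children's cut sets → 6 cut set(s).
Zone B inoperative [AND]: one cut set from each child combined → 1 × 1 = 1 cut set(s).
Agent supply lost [OR]: union of children's cut sets → 4 cut set(s).
Manual path 2 inoperative [OR]: union of children's cut sets → 5 cut set(s).
Fire suppression does not activate [OR]: union of children's cut sets → 11 cut set(s).

11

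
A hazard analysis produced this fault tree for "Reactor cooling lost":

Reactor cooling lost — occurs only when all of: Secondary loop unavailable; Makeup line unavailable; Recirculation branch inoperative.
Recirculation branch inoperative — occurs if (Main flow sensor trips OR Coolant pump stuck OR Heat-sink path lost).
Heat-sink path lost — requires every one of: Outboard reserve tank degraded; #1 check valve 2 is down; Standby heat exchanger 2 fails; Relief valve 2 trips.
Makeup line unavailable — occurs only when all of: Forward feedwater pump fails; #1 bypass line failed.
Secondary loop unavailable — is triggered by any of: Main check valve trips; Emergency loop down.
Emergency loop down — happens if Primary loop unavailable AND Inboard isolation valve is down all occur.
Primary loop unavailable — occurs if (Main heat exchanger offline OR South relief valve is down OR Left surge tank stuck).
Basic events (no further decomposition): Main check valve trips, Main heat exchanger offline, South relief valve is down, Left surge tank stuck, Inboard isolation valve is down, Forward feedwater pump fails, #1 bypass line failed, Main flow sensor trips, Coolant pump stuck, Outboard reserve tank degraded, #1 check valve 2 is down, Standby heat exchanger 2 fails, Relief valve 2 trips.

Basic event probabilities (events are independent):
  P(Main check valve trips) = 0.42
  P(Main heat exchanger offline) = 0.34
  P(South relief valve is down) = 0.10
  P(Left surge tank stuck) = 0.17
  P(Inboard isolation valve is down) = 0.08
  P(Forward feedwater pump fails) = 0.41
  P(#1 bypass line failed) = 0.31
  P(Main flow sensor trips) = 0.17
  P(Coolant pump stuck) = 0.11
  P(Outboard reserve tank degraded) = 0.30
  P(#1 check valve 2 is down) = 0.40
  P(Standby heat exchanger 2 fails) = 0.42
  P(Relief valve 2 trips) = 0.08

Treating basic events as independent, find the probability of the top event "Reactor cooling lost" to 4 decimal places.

0.0149

P(Primary loop unavailable) [OR] = 1 − (1−0.34) × (1−0.10) × (1−0.17) = 0.506980
P(Emergency loop down) [AND] = 0.506980 × 0.08 = 0.040558
P(Secondary loop unavailable) [OR] = 1 − (1−0.42) × (1−0.040558) = 0.443524
P(Makeup line unavailable) [AND] = 0.41 × 0.31 = 0.127100
P(Heat-sink path lost) [AND] = 0.30 × 0.40 × 0.42 × 0.08 = 0.004032
P(Recirculation branch inoperative) [OR] = 1 − (1−0.17) × (1−0.11) × (1−0.004032) = 0.264278
P(Reactor cooling lost) [AND] = 0.443524 × 0.127100 × 0.264278 = 0.014898
Rounded to 4 decimal places: P(Reactor cooling lost) ≈ 0.0149.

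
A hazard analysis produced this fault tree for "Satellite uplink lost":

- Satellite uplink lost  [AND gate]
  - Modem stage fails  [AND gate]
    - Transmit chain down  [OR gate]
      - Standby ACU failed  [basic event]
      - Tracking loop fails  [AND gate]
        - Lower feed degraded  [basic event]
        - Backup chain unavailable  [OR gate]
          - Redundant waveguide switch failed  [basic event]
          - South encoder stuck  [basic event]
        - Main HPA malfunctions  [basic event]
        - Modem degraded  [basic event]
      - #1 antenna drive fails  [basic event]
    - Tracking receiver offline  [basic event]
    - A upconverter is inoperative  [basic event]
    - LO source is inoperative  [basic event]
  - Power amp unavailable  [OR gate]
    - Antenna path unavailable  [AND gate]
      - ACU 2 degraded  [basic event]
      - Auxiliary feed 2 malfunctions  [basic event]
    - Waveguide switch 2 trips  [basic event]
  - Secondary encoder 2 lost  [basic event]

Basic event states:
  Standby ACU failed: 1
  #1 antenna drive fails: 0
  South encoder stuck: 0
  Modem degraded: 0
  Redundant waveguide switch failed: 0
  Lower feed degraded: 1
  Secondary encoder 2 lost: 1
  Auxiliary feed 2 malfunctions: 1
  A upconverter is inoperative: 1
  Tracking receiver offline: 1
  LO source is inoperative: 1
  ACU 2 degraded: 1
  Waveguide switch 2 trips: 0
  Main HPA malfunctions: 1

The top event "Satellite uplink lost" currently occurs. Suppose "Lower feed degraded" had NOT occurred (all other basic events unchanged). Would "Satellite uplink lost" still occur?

Yes

Counterfactual: set "Lower feed degraded" to not occurred.
Backup chain unavailable [OR]: Redundant waveguide switch failed=not, South encoder stuck=not → no input occurs → does not occur.
Tracking loop fails [AND]: Lower feed degraded=not, Backup chain unavailable=not, Main HPA malfunctions=occurs, Modem degraded=not → not all inputs occur → does not occur.
Transmit chain down [OR]: Standby ACU failed=occurs, Tracking loop fails=not, #1 antenna drive fails=not → at least one input occurs → occurs.
Modem stage fails [AND]: Transmit chain down=occurs, Tracking receiver offline=occurs, A upconverter is inoperative=occurs, LO source is inoperative=occurs → all inputs occur → occurs.
Antenna path unavailable [AND]: ACU 2 degraded=occurs, Auxiliary feed 2 malfunctions=occurs → all inputs occur → occurs.
Power amp unavailable [OR]: Antenna path unavailable=occurs, Waveguide switch 2 trips=not → at least one input occurs → occurs.
Satellite uplink lost [AND]: Modem stage fails=occurs, Power amp unavailable=occurs, Secondary encoder 2 lost=occurs → all inputs occur → occurs.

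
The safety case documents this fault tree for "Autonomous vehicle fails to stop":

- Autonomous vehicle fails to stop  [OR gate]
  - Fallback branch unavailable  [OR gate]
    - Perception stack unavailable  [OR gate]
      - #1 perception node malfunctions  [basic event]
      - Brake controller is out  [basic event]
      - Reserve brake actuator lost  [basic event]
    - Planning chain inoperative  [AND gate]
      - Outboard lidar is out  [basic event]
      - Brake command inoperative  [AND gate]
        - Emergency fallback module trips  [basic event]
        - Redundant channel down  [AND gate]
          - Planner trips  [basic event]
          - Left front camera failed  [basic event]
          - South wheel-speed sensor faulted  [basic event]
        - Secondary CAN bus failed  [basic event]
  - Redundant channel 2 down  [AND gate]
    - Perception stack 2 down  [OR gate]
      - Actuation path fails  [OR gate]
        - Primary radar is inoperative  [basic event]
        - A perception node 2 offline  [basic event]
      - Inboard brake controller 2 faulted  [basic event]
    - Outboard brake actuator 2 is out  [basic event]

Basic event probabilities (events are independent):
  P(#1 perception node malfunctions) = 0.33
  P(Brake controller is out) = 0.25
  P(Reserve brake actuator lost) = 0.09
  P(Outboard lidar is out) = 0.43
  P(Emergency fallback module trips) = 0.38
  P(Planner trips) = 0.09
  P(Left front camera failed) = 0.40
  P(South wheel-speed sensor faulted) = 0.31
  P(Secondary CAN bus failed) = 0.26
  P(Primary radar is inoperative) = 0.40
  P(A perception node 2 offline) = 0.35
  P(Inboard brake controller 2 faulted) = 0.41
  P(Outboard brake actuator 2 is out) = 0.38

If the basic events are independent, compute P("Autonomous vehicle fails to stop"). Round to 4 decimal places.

0.6767

P(Perception stack unavailable) [OR] = 1 − (1−0.33) × (1−0.25) × (1−0.09) = 0.542725
P(Redundant channel down) [AND] = 0.09 × 0.40 × 0.31 = 0.011160
P(Brake command inoperative) [AND] = 0.38 × 0.011160 × 0.26 = 0.001103
P(Planning chain inoperative) [AND] = 0.43 × 0.001103 = 0.000474
P(Fallback branch unavailable) [OR] = 1 − (1−0.542725) × (1−0.000474) = 0.542942
P(Actuation path fails) [OR] = 1 − (1−0.40) × (1−0.35) = 0.610000
P(Perception stack 2 down) [OR] = 1 − (1−0.610000) × (1−0.41) = 0.769900
P(Redundant channel 2 down) [AND] = 0.769900 × 0.38 = 0.292562
P(Autonomous vehicle fails to stop) [OR] = 1 − (1−0.542942) × (1−0.292562) = 0.676660
Rounded to 4 decimal places: P(Autonomous vehicle fails to stop) ≈ 0.6767.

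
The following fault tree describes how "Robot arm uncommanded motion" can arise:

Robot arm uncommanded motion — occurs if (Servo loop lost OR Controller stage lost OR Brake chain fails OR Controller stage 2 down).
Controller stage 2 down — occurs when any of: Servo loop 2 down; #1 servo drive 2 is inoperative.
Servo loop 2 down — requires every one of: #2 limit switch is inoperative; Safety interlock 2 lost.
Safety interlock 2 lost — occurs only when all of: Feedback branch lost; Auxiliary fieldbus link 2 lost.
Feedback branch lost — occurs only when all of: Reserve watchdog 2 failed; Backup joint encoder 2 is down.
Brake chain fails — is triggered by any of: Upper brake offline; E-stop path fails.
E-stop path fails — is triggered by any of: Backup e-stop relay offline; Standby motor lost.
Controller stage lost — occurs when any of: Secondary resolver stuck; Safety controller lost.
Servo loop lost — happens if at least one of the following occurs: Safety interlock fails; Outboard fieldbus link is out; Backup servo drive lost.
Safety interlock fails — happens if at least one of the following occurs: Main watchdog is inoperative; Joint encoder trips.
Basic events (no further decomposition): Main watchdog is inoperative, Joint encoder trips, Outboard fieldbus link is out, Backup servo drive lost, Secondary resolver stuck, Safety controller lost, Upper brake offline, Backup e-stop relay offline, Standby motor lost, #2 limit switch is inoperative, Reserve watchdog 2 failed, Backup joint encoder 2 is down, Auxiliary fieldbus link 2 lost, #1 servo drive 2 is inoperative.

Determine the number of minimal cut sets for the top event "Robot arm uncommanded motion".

Safety interlock fails [OR]: union of children's cut sets → 2 cut set(s).
Servo loop lost [OR]: union of children's cut sets → 4 cut set(s).
Controller stage lost [OR]: union of children's cut sets → 2 cut set(s).
E-stop path fails [OR]: union of children's cut sets → 2 cut set(s).
Brake chain fails [OR]: union of children's cut sets → 3 cut set(s).
Feedback branch lost [AND]: one cut set from each child combined → 1 × 1 = 1 cut set(s).
Safety interlock 2 lost [AND]: one cut set from each child combined → 1 × 1 = 1 cut set(s).
Servo loop 2 down [AND]: one cut set from each child combined → 1 × 1 = 1 cut set(s).
Controller stage 2 down [OR]: union of children's cut sets → 2 cut set(s).
Robot arm uncommanded motion [OR]: union of children's cut sets → 11 cut set(s).

11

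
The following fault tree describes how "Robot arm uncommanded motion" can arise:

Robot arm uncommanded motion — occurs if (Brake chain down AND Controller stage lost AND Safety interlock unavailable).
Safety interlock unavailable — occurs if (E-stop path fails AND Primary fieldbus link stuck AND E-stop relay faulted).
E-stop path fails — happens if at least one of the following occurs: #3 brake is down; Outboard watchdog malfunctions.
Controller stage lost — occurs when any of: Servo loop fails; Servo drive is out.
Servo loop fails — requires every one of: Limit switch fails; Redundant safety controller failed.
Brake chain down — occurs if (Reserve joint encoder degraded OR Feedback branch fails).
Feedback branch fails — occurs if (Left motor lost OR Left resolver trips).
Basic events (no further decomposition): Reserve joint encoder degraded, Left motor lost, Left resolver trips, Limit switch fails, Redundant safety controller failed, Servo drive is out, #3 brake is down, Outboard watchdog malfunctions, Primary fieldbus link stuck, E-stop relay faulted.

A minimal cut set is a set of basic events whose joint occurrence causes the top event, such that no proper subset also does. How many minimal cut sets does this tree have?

12

Feedback branch fails [OR]: union of children's cut sets → 2 cut set(s).
Brake chain down [OR]: union of children's cut sets → 3 cut set(s).
Servo loop fails [AND]: one cut set from each child combined → 1 × 1 = 1 cut set(s).
Controller stage lost [OR]: union of children's cut sets → 2 cut set(s).
E-stop path fails [OR]: union of children's cut sets → 2 cut set(s).
Safety interlock unavailable [AND]: one cut set from each child combined → 2 × 1 × 1 = 2 cut set(s).
Robot arm uncommanded motion [AND]: one cut set from each child combined → 3 × 2 × 2 = 12 cut set(s).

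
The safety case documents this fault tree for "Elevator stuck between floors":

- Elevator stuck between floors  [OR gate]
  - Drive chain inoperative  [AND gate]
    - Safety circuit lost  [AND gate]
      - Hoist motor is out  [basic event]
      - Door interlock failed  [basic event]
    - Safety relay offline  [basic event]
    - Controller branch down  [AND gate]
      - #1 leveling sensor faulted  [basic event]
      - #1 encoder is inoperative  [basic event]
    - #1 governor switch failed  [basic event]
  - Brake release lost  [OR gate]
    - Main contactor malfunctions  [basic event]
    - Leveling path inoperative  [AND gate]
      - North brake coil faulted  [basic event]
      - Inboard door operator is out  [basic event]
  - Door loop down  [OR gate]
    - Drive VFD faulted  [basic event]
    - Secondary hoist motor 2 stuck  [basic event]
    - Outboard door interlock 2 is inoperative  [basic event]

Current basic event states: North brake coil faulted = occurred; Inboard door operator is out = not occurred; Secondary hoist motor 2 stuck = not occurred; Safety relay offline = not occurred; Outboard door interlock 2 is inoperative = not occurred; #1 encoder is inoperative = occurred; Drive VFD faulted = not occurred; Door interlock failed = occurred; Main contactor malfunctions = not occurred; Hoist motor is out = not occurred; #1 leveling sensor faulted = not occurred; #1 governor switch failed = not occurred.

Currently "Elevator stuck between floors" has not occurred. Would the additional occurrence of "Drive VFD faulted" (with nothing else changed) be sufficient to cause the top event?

Counterfactual: set "Drive VFD faulted" to occurred.
Safety circuit lost [AND]: Hoist motor is out=not, Door interlock failed=occurs → not all inputs occur → does not occur.
Controller branch down [AND]: #1 leveling sensor faulted=not, #1 encoder is inoperative=occurs → not all inputs occur → does not occur.
Drive chain inoperative [AND]: Safety circuit lost=not, Safety relay offline=not, Controller branch down=not, #1 governor switch failed=not → not all inputs occur → does not occur.
Leveling path inoperative [AND]: North brake coil faulted=occurs, Inboard door operator is out=not → not all inputs occur → does not occur.
Brake release lost [OR]: Main contactor malfunctions=not, Leveling path inoperative=not → no input occurs → does not occur.
Door loop down [OR]: Drive VFD faulted=occurs, Secondary hoist motor 2 stuck=not, Outboard door interlock 2 is inoperative=not → at least one input occurs → occurs.
Elevator stuck between floors [OR]: Drive chain inoperative=not, Brake release lost=not, Door loop down=occurs → at least one input occurs → occurs.

Yes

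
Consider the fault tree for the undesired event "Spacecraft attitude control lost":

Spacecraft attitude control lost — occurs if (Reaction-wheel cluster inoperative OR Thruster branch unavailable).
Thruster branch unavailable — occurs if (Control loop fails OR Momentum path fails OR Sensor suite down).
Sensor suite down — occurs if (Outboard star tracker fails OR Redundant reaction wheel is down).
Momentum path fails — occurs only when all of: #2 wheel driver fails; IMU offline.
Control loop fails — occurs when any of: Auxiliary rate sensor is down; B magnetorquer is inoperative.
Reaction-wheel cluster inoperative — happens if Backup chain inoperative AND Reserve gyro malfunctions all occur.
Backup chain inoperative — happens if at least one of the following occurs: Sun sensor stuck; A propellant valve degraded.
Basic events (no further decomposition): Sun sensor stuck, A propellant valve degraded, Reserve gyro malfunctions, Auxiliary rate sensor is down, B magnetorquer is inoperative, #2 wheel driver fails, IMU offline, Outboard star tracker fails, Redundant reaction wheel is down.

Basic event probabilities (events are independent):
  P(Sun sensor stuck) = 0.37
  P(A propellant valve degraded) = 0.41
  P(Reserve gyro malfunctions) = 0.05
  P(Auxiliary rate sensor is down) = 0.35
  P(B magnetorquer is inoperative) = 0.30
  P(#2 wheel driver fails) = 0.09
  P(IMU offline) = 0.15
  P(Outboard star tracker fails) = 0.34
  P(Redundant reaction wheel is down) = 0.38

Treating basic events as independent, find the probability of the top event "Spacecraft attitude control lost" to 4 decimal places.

P(Backup chain inoperative) [OR] = 1 − (1−0.37) × (1−0.41) = 0.628300
P(Reaction-wheel cluster inoperative) [AND] = 0.628300 × 0.05 = 0.031415
P(Control loop fails) [OR] = 1 − (1−0.35) × (1−0.30) = 0.545000
P(Momentum path fails) [AND] = 0.09 × 0.15 = 0.013500
P(Sensor suite down) [OR] = 1 − (1−0.34) × (1−0.38) = 0.590800
P(Thruster branch unavailable) [OR] = 1 − (1−0.545000) × (1−0.013500) × (1−0.590800) = 0.816328
P(Spacecraft attitude control lost) [OR] = 1 − (1−0.031415) × (1−0.816328) = 0.822098
Rounded to 4 decimal places: P(Spacecraft attitude control lost) ≈ 0.8221.

0.8221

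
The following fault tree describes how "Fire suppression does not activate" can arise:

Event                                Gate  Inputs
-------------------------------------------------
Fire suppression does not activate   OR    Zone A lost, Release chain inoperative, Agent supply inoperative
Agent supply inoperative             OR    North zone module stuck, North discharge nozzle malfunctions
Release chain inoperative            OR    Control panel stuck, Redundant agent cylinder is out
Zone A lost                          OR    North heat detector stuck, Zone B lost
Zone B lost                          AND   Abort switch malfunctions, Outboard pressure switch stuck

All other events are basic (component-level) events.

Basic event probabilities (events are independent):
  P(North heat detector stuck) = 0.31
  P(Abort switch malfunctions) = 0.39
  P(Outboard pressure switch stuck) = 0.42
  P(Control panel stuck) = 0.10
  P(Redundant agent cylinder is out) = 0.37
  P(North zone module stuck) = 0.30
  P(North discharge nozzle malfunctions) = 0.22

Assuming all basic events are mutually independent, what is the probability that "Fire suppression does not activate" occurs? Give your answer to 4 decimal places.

0.8214

P(Zone B lost) [AND] = 0.39 × 0.42 = 0.163800
P(Zone A lost) [OR] = 1 − (1−0.31) × (1−0.163800) = 0.423022
P(Release chain inoperative) [OR] = 1 − (1−0.10) × (1−0.37) = 0.433000
P(Agent supply inoperative) [OR] = 1 − (1−0.30) × (1−0.22) = 0.454000
P(Fire suppression does not activate) [OR] = 1 − (1−0.423022) × (1−0.433000) × (1−0.454000) = 0.821378
Rounded to 4 decimal places: P(Fire suppression does not activate) ≈ 0.8214.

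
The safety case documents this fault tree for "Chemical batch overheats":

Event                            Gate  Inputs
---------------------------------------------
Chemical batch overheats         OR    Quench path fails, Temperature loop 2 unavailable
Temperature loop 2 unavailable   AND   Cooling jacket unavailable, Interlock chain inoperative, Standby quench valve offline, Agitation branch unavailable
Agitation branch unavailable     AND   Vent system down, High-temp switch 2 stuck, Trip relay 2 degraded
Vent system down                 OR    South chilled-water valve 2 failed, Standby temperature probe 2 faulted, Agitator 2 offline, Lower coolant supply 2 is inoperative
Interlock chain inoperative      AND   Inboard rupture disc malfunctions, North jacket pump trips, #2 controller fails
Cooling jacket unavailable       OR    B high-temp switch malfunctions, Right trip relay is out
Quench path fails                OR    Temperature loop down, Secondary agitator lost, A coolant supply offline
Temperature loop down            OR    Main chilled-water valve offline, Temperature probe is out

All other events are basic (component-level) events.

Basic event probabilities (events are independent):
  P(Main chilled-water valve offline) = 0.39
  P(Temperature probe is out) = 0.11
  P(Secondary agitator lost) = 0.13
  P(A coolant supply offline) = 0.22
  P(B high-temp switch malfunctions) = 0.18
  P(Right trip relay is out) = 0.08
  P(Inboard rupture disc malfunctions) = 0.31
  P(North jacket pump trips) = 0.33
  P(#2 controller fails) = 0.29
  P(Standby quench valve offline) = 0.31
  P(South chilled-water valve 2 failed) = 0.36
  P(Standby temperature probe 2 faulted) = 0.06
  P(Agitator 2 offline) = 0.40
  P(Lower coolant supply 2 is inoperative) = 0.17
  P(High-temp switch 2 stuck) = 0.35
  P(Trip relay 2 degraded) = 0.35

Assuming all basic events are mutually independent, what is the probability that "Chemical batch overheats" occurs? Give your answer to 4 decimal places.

0.6317

P(Temperature loop down) [OR] = 1 − (1−0.39) × (1−0.11) = 0.457100
P(Quench path fails) [OR] = 1 − (1−0.457100) × (1−0.13) × (1−0.22) = 0.631588
P(Cooling jacket unavailable) [OR] = 1 − (1−0.18) × (1−0.08) = 0.245600
P(Interlock chain inoperative) [AND] = 0.31 × 0.33 × 0.29 = 0.029667
P(Vent system down) [OR] = 1 − (1−0.36) × (1−0.06) × (1−0.40) × (1−0.17) = 0.700403
P(Agitation branch unavailable) [AND] = 0.700403 × 0.35 × 0.35 = 0.085799
P(Temperature loop 2 unavailable) [AND] = 0.245600 × 0.029667 × 0.31 × 0.085799 = 0.000194
P(Chemical batch overheats) [OR] = 1 − (1−0.631588) × (1−0.000194) = 0.631659
Rounded to 4 decimal places: P(Chemical batch overheats) ≈ 0.6317.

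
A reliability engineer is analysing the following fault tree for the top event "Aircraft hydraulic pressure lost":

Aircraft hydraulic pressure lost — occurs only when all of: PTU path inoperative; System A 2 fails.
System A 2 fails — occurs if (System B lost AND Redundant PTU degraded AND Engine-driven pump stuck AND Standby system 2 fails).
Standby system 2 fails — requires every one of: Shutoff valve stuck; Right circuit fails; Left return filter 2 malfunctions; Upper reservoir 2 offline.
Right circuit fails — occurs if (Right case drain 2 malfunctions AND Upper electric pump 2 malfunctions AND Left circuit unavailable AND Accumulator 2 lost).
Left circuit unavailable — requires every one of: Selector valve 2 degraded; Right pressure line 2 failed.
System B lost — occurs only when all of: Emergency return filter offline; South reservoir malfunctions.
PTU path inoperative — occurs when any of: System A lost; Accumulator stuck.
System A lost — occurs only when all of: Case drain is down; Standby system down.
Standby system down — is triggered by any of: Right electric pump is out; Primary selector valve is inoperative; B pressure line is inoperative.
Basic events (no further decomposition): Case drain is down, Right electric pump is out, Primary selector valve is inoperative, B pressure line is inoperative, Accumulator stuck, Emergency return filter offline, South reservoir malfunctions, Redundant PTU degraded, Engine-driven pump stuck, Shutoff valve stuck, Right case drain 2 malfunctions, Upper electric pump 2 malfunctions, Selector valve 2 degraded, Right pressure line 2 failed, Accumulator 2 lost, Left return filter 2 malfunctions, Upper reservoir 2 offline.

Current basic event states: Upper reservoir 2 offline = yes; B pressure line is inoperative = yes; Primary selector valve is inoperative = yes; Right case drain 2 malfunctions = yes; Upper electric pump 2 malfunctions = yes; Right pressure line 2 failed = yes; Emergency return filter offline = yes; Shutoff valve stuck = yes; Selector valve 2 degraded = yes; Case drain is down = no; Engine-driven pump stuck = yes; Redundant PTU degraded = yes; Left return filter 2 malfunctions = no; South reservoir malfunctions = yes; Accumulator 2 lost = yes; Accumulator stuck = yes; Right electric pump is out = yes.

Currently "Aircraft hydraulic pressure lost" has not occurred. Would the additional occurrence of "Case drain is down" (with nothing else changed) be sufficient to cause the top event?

No

Counterfactual: set "Case drain is down" to occurred.
Standby system down [OR]: Right electric pump is out=occurs, Primary selector valve is inoperative=occurs, B pressure line is inoperative=occurs → at least one input occurs → occurs.
System A lost [AND]: Case drain is down=occurs, Standby system down=occurs → all inputs occur → occurs.
PTU path inoperative [OR]: System A lost=occurs, Accumulator stuck=occurs → at least one input occurs → occurs.
System B lost [AND]: Emergency return filter offline=occurs, South reservoir malfunctions=occurs → all inputs occur → occurs.
Left circuit unavailable [AND]: Selector valve 2 degraded=occurs, Right pressure line 2 failed=occurs → all inputs occur → occurs.
Right circuit fails [AND]: Right case drain 2 malfunctions=occurs, Upper electric pump 2 malfunctions=occurs, Left circuit unavailable=occurs, Accumulator 2 lost=occurs → all inputs occur → occurs.
Standby system 2 fails [AND]: Shutoff valve stuck=occurs, Right circuit fails=occurs, Left return filter 2 malfunctions=not, Upper reservoir 2 offline=occurs → not all inputs occur → does not occur.
System A 2 fails [AND]: System B lost=occurs, Redundant PTU degraded=occurs, Engine-driven pump stuck=occurs, Standby system 2 fails=not → not all inputs occur → does not occur.
Aircraft hydraulic pressure lost [AND]: PTU path inoperative=occurs, System A 2 fails=not → not all inputs occur → does not occur.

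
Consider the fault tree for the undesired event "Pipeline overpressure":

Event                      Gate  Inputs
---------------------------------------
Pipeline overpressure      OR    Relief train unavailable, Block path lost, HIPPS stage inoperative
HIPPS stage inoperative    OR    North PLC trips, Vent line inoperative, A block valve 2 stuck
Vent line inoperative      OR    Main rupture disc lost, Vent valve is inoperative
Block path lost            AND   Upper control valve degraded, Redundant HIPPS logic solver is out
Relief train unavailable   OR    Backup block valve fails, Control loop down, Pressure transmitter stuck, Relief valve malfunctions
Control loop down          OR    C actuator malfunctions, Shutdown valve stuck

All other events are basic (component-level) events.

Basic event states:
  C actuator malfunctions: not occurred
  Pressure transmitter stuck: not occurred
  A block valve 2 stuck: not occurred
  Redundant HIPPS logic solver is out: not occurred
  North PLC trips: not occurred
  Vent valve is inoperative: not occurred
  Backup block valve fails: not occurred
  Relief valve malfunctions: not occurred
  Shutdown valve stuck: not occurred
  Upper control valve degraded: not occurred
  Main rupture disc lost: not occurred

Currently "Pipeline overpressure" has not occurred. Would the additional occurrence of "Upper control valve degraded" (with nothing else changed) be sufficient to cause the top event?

No

Counterfactual: set "Upper control valve degraded" to occurred.
Control loop down [OR]: C actuator malfunctions=not, Shutdown valve stuck=not → no input occurs → does not occur.
Relief train unavailable [OR]: Backup block valve fails=not, Control loop down=not, Pressure transmitter stuck=not, Relief valve malfunctions=not → no input occurs → does not occur.
Block path lost [AND]: Upper control valve degraded=occurs, Redundant HIPPS logic solver is out=not → not all inputs occur → does not occur.
Vent line inoperative [OR]: Main rupture disc lost=not, Vent valve is inoperative=not → no input occurs → does not occur.
HIPPS stage inoperative [OR]: North PLC trips=not, Vent line inoperative=not, A block valve 2 stuck=not → no input occurs → does not occur.
Pipeline overpressure [OR]: Relief train unavailable=not, Block path lost=not, HIPPS stage inoperative=not → no input occurs → does not occur.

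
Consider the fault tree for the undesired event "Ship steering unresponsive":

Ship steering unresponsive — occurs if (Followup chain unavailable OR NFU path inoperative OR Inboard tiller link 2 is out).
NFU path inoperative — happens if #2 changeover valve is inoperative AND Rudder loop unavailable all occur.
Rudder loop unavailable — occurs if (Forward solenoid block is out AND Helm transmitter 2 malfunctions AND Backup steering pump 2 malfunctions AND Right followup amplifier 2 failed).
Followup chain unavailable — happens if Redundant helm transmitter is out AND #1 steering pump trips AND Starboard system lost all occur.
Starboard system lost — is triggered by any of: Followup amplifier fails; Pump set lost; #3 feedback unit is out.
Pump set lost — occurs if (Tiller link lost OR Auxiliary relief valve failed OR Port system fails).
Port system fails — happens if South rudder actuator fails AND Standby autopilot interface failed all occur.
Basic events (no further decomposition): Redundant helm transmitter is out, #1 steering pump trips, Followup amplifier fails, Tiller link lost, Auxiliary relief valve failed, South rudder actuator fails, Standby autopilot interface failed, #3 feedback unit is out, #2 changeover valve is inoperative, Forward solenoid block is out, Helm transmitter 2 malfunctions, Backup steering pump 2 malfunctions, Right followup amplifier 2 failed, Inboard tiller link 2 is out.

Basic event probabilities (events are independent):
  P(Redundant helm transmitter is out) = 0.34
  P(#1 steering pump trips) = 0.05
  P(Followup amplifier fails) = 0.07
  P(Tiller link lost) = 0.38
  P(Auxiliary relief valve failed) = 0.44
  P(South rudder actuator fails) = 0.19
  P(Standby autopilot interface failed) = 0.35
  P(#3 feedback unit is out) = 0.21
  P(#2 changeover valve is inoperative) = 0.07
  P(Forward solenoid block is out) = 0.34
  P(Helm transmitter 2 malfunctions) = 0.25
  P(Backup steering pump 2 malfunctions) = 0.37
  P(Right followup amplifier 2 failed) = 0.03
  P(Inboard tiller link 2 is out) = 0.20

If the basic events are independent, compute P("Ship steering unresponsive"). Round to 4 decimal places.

P(Port system fails) [AND] = 0.19 × 0.35 = 0.066500
P(Pump set lost) [OR] = 1 − (1−0.38) × (1−0.44) × (1−0.066500) = 0.675889
P(Starboard system lost) [OR] = 1 − (1−0.07) × (1−0.675889) × (1−0.21) = 0.761876
P(Followup chain unavailable) [AND] = 0.34 × 0.05 × 0.761876 = 0.012952
P(Rudder loop unavailable) [AND] = 0.34 × 0.25 × 0.37 × 0.03 = 0.000944
P(NFU path inoperative) [AND] = 0.07 × 0.000944 = 0.000066
P(Ship steering unresponsive) [OR] = 1 − (1−0.012952) × (1−0.000066) × (1−0.20) = 0.210414
Rounded to 4 decimal places: P(Ship steering unresponsive) ≈ 0.2104.

0.2104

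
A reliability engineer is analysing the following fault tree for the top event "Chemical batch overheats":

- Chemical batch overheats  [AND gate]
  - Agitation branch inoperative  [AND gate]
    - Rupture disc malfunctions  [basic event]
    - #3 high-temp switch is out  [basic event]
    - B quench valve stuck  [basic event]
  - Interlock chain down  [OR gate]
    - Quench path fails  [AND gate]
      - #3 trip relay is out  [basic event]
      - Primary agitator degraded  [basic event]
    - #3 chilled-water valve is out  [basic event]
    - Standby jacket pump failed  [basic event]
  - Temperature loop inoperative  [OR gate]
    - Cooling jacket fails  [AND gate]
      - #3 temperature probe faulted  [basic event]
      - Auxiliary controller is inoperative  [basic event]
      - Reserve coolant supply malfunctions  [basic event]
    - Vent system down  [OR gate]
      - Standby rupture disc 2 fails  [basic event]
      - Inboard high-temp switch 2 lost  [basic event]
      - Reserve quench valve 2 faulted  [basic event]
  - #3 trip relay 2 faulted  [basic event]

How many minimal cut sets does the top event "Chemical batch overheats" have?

12

Agitation branch inoperative [AND]: one cut set from each child combined → 1 × 1 × 1 = 1 cut set(s).
Quench path fails [AND]: one cut set from each child combined → 1 × 1 = 1 cut set(s).
Interlock chain down [OR]: union of children's cut sets → 3 cut set(s).
Cooling jacket fails [AND]: one cut set from each child combined → 1 × 1 × 1 = 1 cut set(s).
Vent system down [OR]: union of children's cut sets → 3 cut set(s).
Temperature loop inoperative [OR]: union of children's cut sets → 4 cut set(s).
Chemical batch overheats [AND]: one cut set from each child combined → 1 × 3 × 4 × 1 = 12 cut set(s).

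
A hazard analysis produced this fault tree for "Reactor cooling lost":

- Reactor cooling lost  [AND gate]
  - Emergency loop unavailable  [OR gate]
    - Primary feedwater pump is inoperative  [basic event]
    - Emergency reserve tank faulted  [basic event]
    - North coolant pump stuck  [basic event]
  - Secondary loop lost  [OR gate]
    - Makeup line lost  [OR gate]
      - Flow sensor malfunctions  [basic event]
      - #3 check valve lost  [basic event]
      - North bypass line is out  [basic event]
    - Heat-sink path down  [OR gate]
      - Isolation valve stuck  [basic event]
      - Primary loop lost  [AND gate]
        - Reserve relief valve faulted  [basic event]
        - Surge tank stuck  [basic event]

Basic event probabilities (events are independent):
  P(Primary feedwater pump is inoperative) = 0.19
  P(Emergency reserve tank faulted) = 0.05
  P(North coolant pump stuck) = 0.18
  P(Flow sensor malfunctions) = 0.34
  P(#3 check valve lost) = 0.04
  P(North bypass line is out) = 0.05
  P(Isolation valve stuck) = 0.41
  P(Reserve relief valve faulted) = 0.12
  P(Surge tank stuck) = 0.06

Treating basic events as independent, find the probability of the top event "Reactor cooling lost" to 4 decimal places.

0.2389

P(Emergency loop unavailable) [OR] = 1 − (1−0.19) × (1−0.05) × (1−0.18) = 0.369010
P(Makeup line lost) [OR] = 1 − (1−0.34) × (1−0.04) × (1−0.05) = 0.398080
P(Primary loop lost) [AND] = 0.12 × 0.06 = 0.007200
P(Heat-sink path down) [OR] = 1 − (1−0.41) × (1−0.007200) = 0.414248
P(Secondary loop lost) [OR] = 1 − (1−0.398080) × (1−0.414248) = 0.647424
P(Reactor cooling lost) [AND] = 0.369010 × 0.647424 = 0.238906
Rounded to 4 decimal places: P(Reactor cooling lost) ≈ 0.2389.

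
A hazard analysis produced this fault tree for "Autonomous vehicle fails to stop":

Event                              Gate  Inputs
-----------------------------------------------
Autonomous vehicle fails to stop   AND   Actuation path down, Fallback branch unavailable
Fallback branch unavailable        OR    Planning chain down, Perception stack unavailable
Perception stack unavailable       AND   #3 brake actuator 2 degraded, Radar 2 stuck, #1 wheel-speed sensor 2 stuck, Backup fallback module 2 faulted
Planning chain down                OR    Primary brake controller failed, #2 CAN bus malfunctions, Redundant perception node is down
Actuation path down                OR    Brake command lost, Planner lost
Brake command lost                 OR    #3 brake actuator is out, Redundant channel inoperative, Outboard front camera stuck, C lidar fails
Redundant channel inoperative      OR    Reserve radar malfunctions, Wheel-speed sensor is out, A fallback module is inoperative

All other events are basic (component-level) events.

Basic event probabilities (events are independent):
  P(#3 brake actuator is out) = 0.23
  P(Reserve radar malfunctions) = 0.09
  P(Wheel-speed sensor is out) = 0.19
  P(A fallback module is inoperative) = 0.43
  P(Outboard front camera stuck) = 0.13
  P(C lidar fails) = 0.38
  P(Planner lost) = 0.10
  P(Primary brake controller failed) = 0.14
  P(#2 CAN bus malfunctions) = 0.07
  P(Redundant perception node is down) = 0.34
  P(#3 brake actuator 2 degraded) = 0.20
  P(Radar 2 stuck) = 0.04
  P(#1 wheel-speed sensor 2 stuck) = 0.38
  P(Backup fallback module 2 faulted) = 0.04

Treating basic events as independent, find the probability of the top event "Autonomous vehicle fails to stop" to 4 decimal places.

0.3980

P(Redundant channel inoperative) [OR] = 1 − (1−0.09) × (1−0.19) × (1−0.43) = 0.579853
P(Brake command lost) [OR] = 1 − (1−0.23) × (1−0.579853) × (1−0.13) × (1−0.38) = 0.825497
P(Actuation path down) [OR] = 1 − (1−0.825497) × (1−0.10) = 0.842947
P(Planning chain down) [OR] = 1 − (1−0.14) × (1−0.07) × (1−0.34) = 0.472132
P(Perception stack unavailable) [AND] = 0.20 × 0.04 × 0.38 × 0.04 = 0.000122
P(Fallback branch unavailable) [OR] = 1 − (1−0.472132) × (1−0.000122) = 0.472196
P(Autonomous vehicle fails to stop) [AND] = 0.842947 × 0.472196 = 0.398036
Rounded to 4 decimal places: P(Autonomous vehicle fails to stop) ≈ 0.3980.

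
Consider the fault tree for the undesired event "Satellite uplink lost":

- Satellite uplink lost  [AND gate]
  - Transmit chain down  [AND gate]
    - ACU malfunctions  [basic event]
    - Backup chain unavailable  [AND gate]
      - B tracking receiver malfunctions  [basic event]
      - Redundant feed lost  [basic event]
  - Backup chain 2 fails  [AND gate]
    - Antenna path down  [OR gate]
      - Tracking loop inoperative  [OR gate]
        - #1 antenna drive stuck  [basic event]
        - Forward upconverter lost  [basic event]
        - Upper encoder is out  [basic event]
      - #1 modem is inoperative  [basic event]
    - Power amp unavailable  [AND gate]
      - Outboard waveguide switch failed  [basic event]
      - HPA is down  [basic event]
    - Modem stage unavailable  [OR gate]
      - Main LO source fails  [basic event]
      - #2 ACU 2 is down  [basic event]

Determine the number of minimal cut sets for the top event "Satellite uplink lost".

8

Backup chain unavailable [AND]: one cut set from each child combined → 1 × 1 = 1 cut set(s).
Transmit chain down [AND]: one cut set from each child combined → 1 × 1 = 1 cut set(s).
Tracking loop inoperative [OR]: union of children's cut sets → 3 cut set(s).
Antenna path down [OR]: union of children's cut sets → 4 cut set(s).
Power amp unavailable [AND]: one cut set from each child combined → 1 × 1 = 1 cut set(s).
Modem stage unavailable [OR]: union of children's cut sets → 2 cut set(s).
Backup chain 2 fails [AND]: one cut set from each child combined → 4 × 1 × 2 = 8 cut set(s).
Satellite uplink lost [AND]: one cut set from each child combined → 1 × 8 = 8 cut set(s).
Minimal cut sets: {#1 antenna drive stuck, ACU malfunctions, B tracking receiver malfunctions, HPA is down, Main LO source fails, Outboard waveguide switch failed, Redundant feed lost}; {#1 antenna drive stuck, #2 ACU 2 is down, ACU malfunctions, B tracking receiver malfunctions, HPA is down, Outboard waveguide switch failed, Redundant feed lost}; {ACU malfunctions, B tracking receiver malfunctions, Forward upconverter lost, HPA is down, Main LO source fails, Outboard waveguide switch failed, Redundant feed lost}; {#2 ACU 2 is down, ACU malfunctions, B tracking receiver malfunctions, Forward upconverter lost, HPA is down, Outboard waveguide switch failed, Redundant feed lost}; {ACU malfunctions, B tracking receiver malfunctions, HPA is down, Main LO source fails, Outboard waveguide switch failed, Redundant feed lost, Upper encoder is out}; {#2 ACU 2 is down, ACU malfunctions, B tracking receiver malfunctions, HPA is down, Outboard waveguide switch failed, Redundant feed lost, Upper encoder is out}; {#1 modem is inoperative, ACU malfunctions, B tracking receiver malfunctions, HPA is down, Main LO source fails, Outboard waveguide switch failed, Redundant feed lost}; {#1 modem is inoperative, #2 ACU 2 is down, ACU malfunctions, B tracking receiver malfunctions, HPA is down, Outboard waveguide switch failed, Redundant feed lost}.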